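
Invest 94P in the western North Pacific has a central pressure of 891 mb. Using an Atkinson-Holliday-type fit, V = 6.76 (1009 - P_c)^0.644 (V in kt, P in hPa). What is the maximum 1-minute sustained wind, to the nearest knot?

ΔP = 1009 − 891 = 118 mb.
118^0.644 ≈ 21.592.
V ≈ 6.76 × 21.592 ≈ 146.0 kt.

146 kt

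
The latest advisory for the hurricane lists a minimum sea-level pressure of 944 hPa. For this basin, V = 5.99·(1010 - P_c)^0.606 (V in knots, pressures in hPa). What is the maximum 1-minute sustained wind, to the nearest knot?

ΔP = 1010 − 944 = 66 hPa.
66^0.606 ≈ 12.666.
V ≈ 5.99 × 12.666 ≈ 75.9 kt.

76 kt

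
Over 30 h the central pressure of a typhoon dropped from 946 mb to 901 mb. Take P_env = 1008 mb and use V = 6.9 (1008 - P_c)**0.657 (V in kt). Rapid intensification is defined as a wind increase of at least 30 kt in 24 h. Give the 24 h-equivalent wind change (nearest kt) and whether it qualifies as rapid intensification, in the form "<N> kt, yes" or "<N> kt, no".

36 kt, yes

V₁: ΔP = 62, V ≈ 6.9 × 62^0.657 ≈ 103.86 kt.
V₂: ΔP = 107, V ≈ 6.9 × 107^0.657 ≈ 148.65 kt.
ΔV over 30 h = 44.79 kt → 24 h equivalent = 44.79 × 24/30 ≈ 35.83 kt.
36 kt ≥ 30 kt ⇒ rapid intensification.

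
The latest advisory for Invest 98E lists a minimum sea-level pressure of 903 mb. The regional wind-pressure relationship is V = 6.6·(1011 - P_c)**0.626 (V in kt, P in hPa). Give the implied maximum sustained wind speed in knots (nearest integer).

ΔP = 1011 − 903 = 108 mb.
108^0.626 ≈ 18.747.
V ≈ 6.6 × 18.747 ≈ 123.7 kt.

124 kt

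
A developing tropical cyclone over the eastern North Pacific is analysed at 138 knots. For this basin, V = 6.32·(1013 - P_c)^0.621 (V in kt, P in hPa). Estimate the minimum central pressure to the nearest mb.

870 mb

ΔP = (V / 6.32)^(1/0.621) = (138/6.32)^1.610.
138/6.32 = 21.835; 21.835^1.610 ≈ 143.37 mb.
P_c = 1013 − 143.37 = 869.63 ≈ 870 mb.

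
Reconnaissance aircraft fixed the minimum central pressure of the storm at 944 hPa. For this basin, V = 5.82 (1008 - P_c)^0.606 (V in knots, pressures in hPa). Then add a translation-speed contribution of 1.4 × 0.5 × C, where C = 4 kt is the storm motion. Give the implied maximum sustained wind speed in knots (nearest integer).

ΔP = 1008 − 944 = 64 hPa.
64^0.606 ≈ 12.432.
V ≈ 5.82 × 12.432 ≈ 72.4 kt.
Translation term: 1.4 × 0.5 × 4 = 2.8 kt.
Corrected V ≈ 75.2 kt → 75 kt.

75 kt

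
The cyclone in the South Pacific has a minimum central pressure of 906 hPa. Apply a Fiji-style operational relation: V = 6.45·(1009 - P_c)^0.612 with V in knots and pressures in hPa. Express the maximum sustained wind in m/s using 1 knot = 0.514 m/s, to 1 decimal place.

ΔP = 1009 − 906 = 103 hPa.
V ≈ 6.45 × 103^0.612 = 6.45 × 17.055 ≈ 110.006 kt.
110.006 × 0.514 ≈ 56.54 m/s → 56.5 m/s.

56.5 m/s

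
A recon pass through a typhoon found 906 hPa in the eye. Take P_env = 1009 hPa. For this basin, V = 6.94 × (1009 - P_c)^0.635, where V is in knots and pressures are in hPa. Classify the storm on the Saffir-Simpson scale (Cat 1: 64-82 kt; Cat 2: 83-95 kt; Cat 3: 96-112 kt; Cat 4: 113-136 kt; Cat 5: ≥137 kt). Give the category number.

ΔP = 1009 − 906 = 103 hPa.
V ≈ 6.94 × 103^0.635 = 6.94 × 18.97 ≈ 132 kt.
132 kt falls in the Category 4 band.

4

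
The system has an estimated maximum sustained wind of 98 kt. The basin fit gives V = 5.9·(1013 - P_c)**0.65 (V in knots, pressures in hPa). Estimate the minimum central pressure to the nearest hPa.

ΔP = (V / 5.9)^(1/0.65) = (98/5.9)^1.538.
98/5.9 = 16.610; 16.610^1.538 ≈ 75.42 hPa.
P_c = 1013 − 75.42 = 937.58 ≈ 938 hPa.

938 hPa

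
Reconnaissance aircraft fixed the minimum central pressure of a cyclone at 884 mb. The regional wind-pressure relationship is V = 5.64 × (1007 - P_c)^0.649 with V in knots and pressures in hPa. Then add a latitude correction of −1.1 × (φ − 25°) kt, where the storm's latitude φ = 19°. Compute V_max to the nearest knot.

ΔP = 1007 − 884 = 123 mb.
123^0.649 ≈ 22.717.
V ≈ 5.64 × 22.717 ≈ 128.1 kt.
Latitude correction: −1.1 × (19 − 25) = 6.6 kt.
Corrected V ≈ 134.7 kt → 135 kt.

135 kt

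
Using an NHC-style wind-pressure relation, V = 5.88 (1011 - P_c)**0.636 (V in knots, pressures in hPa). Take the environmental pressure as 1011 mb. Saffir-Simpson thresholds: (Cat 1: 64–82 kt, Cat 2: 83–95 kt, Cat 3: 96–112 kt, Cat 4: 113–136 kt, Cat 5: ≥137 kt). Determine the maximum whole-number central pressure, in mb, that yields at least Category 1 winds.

968 mb

Category 1 begins at V = 64 kt.
Required ΔP = (64/5.88)^(1/0.636) = 10.884^1.572 ≈ 42.68 mb.
P_c ≤ 1011 − 42.68 = 968.32, so the highest integer P_c is 968 mb.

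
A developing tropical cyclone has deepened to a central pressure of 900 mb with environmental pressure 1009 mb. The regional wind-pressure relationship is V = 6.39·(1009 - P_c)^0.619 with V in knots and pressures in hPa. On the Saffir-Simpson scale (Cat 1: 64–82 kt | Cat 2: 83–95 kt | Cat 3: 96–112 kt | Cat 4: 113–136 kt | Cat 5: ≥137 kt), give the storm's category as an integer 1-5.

ΔP = 1009 − 900 = 109 mb.
V ≈ 6.39 × 109^0.619 = 6.39 × 18.25 ≈ 117 kt.
117 kt falls in the Category 4 band.

4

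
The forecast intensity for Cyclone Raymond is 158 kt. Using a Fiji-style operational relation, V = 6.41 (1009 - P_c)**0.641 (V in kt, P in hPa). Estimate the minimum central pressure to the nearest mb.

ΔP = (V / 6.41)^(1/0.641) = (158/6.41)^1.560.
158/6.41 = 24.649; 24.649^1.560 ≈ 148.35 mb.
P_c = 1009 − 148.35 = 860.65 ≈ 861 mb.

861 mb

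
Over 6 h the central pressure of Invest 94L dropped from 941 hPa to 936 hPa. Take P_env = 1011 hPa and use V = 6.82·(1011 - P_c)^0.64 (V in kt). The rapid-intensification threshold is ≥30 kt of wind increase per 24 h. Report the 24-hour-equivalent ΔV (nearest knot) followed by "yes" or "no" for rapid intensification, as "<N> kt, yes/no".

19 kt, no

V₁: ΔP = 70, V ≈ 6.82 × 70^0.64 ≈ 103.43 kt.
V₂: ΔP = 75, V ≈ 6.82 × 75^0.64 ≈ 108.10 kt.
ΔV over 6 h = 4.67 kt → 24 h equivalent = 4.67 × 24/6 ≈ 18.68 kt.
19 kt < 30 kt ⇒ not rapid intensification.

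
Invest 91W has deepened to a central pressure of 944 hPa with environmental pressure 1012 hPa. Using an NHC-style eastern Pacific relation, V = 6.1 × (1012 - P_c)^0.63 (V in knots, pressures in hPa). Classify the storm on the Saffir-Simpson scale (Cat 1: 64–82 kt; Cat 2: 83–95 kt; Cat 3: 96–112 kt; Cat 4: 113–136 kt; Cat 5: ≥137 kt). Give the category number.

2

ΔP = 1012 − 944 = 68 hPa.
V ≈ 6.1 × 68^0.63 = 6.1 × 14.27 ≈ 87 kt.
87 kt falls in the Category 2 band.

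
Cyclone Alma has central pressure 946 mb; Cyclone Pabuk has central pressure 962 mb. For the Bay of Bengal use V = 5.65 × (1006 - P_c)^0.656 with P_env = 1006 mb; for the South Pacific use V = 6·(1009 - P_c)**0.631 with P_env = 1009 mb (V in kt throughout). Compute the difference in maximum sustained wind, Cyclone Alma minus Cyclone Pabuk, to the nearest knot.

15 kt

Cyclone Alma: ΔP = 60; V ≈ 5.65 × 60^0.656 ≈ 82.89 kt.
Cyclone Pabuk: ΔP = 47; V ≈ 6 × 47^0.631 ≈ 68.12 kt.
Difference ≈ 82.89 − 68.12 = 14.77 → 15 kt.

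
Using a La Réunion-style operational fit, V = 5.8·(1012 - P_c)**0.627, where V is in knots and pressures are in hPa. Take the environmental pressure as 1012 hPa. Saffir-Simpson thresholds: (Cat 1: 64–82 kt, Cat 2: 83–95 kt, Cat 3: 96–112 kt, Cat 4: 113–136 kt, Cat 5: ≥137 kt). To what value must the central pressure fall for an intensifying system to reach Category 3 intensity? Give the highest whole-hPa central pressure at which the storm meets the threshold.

Category 3 begins at V = 96 kt.
Required ΔP = (96/5.8)^(1/0.627) = 16.552^1.595 ≈ 87.89 hPa.
P_c ≤ 1012 − 87.89 = 924.11, so the highest integer P_c is 924 hPa.

924 hPa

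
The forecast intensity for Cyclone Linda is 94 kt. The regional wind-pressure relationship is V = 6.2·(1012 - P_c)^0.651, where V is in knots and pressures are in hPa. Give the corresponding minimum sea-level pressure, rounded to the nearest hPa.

ΔP = (V / 6.2)^(1/0.651) = (94/6.2)^1.536.
94/6.2 = 15.161; 15.161^1.536 ≈ 65.12 hPa.
P_c = 1012 − 65.12 = 946.88 ≈ 947 hPa.

947 hPa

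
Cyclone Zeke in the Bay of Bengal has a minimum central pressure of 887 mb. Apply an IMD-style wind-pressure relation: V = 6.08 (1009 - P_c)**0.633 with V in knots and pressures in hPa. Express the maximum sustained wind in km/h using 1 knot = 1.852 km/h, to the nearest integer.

ΔP = 1009 − 887 = 122 mb.
V ≈ 6.08 × 122^0.633 = 6.08 × 20.925 ≈ 127.224 kt.
127.224 × 1.852 ≈ 235.62 km/h → 236 km/h.

236 km/h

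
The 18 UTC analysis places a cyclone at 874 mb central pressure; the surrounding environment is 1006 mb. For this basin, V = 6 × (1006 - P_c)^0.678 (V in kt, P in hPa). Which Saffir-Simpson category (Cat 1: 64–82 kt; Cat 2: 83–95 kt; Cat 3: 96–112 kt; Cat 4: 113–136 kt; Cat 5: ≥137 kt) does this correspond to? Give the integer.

5

ΔP = 1006 − 874 = 132 mb.
V ≈ 6 × 132^0.678 = 6 × 27.40 ≈ 164 kt.
164 kt falls in the Category 5 band.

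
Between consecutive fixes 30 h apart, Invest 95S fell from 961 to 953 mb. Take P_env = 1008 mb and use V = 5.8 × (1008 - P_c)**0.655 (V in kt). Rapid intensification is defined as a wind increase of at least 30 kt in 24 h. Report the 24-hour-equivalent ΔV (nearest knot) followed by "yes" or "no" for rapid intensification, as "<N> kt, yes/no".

6 kt, no

V₁: ΔP = 47, V ≈ 5.8 × 47^0.655 ≈ 72.22 kt.
V₂: ΔP = 55, V ≈ 5.8 × 55^0.655 ≈ 80.05 kt.
ΔV over 30 h = 7.83 kt → 24 h equivalent = 7.83 × 24/30 ≈ 6.26 kt.
6 kt < 30 kt ⇒ not rapid intensification.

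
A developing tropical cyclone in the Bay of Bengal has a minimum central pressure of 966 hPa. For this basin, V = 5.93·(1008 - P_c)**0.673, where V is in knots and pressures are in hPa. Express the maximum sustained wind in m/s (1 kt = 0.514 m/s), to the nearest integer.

ΔP = 1008 − 966 = 42 hPa.
V ≈ 5.93 × 42^0.673 = 5.93 × 12.372 ≈ 73.367 kt.
73.367 × 0.514 ≈ 37.71 m/s → 38 m/s.

38 m/s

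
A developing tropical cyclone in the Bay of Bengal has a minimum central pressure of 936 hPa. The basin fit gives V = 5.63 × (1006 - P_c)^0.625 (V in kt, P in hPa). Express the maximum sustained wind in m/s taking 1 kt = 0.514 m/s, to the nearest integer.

ΔP = 1006 − 936 = 70 hPa.
V ≈ 5.63 × 70^0.625 = 5.63 × 14.229 ≈ 80.111 kt.
80.111 × 0.514 ≈ 41.18 m/s → 41 m/s.

41 m/s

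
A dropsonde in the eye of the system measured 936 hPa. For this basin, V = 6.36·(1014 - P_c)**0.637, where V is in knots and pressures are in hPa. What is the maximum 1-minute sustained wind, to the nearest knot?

102 kt

ΔP = 1014 − 936 = 78 hPa.
78^0.637 ≈ 16.042.
V ≈ 6.36 × 16.042 ≈ 102.0 kt.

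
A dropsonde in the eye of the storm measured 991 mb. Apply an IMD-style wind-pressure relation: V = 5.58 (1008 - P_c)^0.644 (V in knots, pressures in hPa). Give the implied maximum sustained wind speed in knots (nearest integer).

35 kt

ΔP = 1008 − 991 = 17 mb.
17^0.644 ≈ 6.200.
V ≈ 5.58 × 6.200 ≈ 34.6 kt.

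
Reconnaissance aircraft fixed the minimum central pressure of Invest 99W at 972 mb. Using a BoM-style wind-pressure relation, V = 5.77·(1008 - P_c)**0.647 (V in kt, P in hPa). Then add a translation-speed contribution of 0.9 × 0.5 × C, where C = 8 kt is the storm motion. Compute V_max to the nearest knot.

ΔP = 1008 − 972 = 36 mb.
36^0.647 ≈ 10.161.
V ≈ 5.77 × 10.161 ≈ 58.6 kt.
Translation term: 0.9 × 0.5 × 8 = 3.6 kt.
Corrected V ≈ 62.2 kt → 62 kt.

62 kt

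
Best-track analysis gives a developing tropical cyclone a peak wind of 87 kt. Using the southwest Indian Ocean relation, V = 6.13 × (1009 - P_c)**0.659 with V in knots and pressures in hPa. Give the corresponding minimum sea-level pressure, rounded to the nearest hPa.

ΔP = (V / 6.13)^(1/0.659) = (87/6.13)^1.517.
87/6.13 = 14.192; 14.192^1.517 ≈ 56.00 hPa.
P_c = 1009 − 56.00 = 953.00 ≈ 953 hPa.

953 hPa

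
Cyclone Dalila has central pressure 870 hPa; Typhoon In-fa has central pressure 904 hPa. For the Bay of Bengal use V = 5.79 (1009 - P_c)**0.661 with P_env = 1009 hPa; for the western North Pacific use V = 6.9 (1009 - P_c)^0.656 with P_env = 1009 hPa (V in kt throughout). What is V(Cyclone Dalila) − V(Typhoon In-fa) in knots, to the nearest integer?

5 kt

Cyclone Dalila: ΔP = 139; V ≈ 5.79 × 139^0.661 ≈ 151.08 kt.
Typhoon In-fa: ΔP = 105; V ≈ 6.9 × 105^0.656 ≈ 146.13 kt.
Difference ≈ 151.08 − 146.13 = 4.95 → 5 kt.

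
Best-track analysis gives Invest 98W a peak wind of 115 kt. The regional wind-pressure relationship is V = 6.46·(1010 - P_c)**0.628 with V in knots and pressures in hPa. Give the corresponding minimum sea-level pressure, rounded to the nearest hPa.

ΔP = (V / 6.46)^(1/0.628) = (115/6.46)^1.592.
115/6.46 = 17.802; 17.802^1.592 ≈ 97.99 hPa.
P_c = 1010 − 97.99 = 912.01 ≈ 912 hPa.

912 hPa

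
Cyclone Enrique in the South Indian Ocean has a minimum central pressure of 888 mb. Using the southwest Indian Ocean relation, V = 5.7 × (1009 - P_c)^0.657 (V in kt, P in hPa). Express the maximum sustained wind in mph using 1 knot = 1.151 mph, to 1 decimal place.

ΔP = 1009 − 888 = 121 mb.
V ≈ 5.7 × 121^0.657 = 5.7 × 23.356 ≈ 133.127 kt.
133.127 × 1.151 ≈ 153.23 mph → 153.2 mph.

153.2 mph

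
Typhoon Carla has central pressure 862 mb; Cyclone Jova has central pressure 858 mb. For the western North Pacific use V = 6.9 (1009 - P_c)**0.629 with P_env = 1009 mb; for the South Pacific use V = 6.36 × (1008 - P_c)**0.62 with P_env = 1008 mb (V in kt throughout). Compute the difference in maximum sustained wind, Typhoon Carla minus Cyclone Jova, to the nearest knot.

Typhoon Carla: ΔP = 147; V ≈ 6.9 × 147^0.629 ≈ 159.25 kt.
Cyclone Jova: ΔP = 150; V ≈ 6.36 × 150^0.62 ≈ 142.11 kt.
Difference ≈ 159.25 − 142.11 = 17.14 → 17 kt.

17 kt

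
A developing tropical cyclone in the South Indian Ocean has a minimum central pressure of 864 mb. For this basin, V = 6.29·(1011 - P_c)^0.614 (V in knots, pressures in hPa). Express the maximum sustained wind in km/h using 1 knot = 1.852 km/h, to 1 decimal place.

249.5 km/h

ΔP = 1011 − 864 = 147 mb.
V ≈ 6.29 × 147^0.614 = 6.29 × 21.416 ≈ 134.705 kt.
134.705 × 1.852 ≈ 249.47 km/h → 249.5 km/h.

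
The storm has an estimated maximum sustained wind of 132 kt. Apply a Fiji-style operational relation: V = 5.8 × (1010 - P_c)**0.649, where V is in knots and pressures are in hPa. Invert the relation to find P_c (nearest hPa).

ΔP = (V / 5.8)^(1/0.649) = (132/5.8)^1.541.
132/5.8 = 22.759; 22.759^1.541 ≈ 123.35 hPa.
P_c = 1010 − 123.35 = 886.65 ≈ 887 hPa.

887 hPa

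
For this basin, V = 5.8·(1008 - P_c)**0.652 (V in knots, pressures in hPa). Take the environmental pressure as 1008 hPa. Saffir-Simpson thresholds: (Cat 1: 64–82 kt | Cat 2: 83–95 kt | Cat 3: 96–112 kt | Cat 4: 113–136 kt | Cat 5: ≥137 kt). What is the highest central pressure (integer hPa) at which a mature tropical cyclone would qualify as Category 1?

968 hPa

Category 1 begins at V = 64 kt.
Required ΔP = (64/5.8)^(1/0.652) = 11.034^1.534 ≈ 39.75 hPa.
P_c ≤ 1008 − 39.75 = 968.25, so the highest integer P_c is 968 hPa.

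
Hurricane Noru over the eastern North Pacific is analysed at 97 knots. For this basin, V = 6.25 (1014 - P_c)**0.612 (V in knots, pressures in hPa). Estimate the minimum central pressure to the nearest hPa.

ΔP = (V / 6.25)^(1/0.612) = (97/6.25)^1.634.
97/6.25 = 15.520; 15.520^1.634 ≈ 88.29 hPa.
P_c = 1014 − 88.29 = 925.71 ≈ 926 hPa.

926 hPa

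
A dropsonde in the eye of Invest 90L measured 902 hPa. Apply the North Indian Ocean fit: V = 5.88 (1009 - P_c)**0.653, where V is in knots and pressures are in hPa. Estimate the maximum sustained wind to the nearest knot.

ΔP = 1009 − 902 = 107 hPa.
107^0.653 ≈ 21.144.
V ≈ 5.88 × 21.144 ≈ 124.3 kt.

124 kt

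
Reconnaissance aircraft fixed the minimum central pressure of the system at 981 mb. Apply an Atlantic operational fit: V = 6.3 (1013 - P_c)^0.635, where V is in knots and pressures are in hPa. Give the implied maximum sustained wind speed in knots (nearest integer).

57 kt

ΔP = 1013 − 981 = 32 mb.
32^0.635 ≈ 9.032.
V ≈ 6.3 × 9.032 ≈ 56.9 kt.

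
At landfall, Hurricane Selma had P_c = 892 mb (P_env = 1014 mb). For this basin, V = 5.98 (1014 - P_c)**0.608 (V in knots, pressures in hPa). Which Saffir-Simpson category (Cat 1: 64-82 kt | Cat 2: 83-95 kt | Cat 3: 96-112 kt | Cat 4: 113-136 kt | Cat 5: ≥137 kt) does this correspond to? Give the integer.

3

ΔP = 1014 − 892 = 122 mb.
V ≈ 5.98 × 122^0.608 = 5.98 × 18.56 ≈ 111 kt.
111 kt falls in the Category 3 band.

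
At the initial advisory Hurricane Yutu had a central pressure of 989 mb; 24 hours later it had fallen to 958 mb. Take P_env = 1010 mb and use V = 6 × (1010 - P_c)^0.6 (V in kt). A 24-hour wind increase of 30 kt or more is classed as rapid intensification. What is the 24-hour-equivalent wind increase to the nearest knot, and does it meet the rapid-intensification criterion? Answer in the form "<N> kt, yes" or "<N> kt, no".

27 kt, no

V₁: ΔP = 21, V ≈ 6 × 21^0.6 ≈ 37.28 kt.
V₂: ΔP = 52, V ≈ 6 × 52^0.6 ≈ 64.23 kt.
ΔV over 24 h = 26.95 kt → 24 h equivalent = 26.95 × 24/24 ≈ 26.95 kt.
27 kt < 30 kt ⇒ not rapid intensification.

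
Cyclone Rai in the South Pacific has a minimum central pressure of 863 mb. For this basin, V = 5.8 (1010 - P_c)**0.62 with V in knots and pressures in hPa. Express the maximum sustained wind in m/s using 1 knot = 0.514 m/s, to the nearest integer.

ΔP = 1010 − 863 = 147 mb.
V ≈ 5.8 × 147^0.62 = 5.8 × 22.067 ≈ 127.987 kt.
127.987 × 0.514 ≈ 65.79 m/s → 66 m/s.

66 m/s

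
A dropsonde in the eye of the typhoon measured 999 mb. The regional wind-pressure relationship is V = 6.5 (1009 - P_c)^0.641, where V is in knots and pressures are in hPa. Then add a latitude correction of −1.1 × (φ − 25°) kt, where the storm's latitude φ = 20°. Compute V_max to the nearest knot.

34 kt

ΔP = 1009 − 999 = 10 mb.
10^0.641 ≈ 4.375.
V ≈ 6.5 × 4.375 ≈ 28.4 kt.
Latitude correction: −1.1 × (20 − 25) = 5.5 kt.
Corrected V ≈ 33.9 kt → 34 kt.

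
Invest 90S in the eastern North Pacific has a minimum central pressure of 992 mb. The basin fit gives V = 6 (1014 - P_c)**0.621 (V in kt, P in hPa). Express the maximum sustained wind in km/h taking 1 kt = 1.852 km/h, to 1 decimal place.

ΔP = 1014 − 992 = 22 mb.
V ≈ 6 × 22^0.621 = 6 × 6.818 ≈ 40.907 kt.
40.907 × 1.852 ≈ 75.76 km/h → 75.8 km/h.

75.8 km/h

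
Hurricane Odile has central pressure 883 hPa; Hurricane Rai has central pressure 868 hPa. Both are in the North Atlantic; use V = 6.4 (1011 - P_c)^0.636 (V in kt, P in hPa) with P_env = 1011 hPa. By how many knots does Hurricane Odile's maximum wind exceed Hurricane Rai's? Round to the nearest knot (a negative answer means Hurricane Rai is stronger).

-10 kt

Hurricane Odile: ΔP = 128; V ≈ 6.4 × 128^0.636 ≈ 140.08 kt.
Hurricane Rai: ΔP = 143; V ≈ 6.4 × 143^0.636 ≈ 150.31 kt.
Difference ≈ 140.08 − 150.31 = -10.23 → -10 kt.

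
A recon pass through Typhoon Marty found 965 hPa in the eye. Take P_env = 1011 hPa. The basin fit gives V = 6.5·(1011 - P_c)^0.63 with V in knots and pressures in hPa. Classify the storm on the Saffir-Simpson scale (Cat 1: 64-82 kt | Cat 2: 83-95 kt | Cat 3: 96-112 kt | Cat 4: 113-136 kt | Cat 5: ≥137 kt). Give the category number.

ΔP = 1011 − 965 = 46 hPa.
V ≈ 6.5 × 46^0.63 = 6.5 × 11.16 ≈ 73 kt.
73 kt falls in the Category 1 band.

1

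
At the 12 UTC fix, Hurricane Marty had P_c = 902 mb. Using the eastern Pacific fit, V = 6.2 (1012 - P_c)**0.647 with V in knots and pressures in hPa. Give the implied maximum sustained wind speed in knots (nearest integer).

130 kt

ΔP = 1012 − 902 = 110 mb.
110^0.647 ≈ 20.931.
V ≈ 6.2 × 20.931 ≈ 129.8 kt.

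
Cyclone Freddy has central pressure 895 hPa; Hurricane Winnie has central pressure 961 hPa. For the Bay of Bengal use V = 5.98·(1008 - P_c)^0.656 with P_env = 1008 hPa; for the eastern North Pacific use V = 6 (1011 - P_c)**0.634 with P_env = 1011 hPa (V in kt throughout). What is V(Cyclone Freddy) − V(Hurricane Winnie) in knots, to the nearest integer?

61 kt

Cyclone Freddy: ΔP = 113; V ≈ 5.98 × 113^0.656 ≈ 132.90 kt.
Hurricane Winnie: ΔP = 50; V ≈ 6 × 50^0.634 ≈ 71.66 kt.
Difference ≈ 132.90 − 71.66 = 61.24 → 61 kt.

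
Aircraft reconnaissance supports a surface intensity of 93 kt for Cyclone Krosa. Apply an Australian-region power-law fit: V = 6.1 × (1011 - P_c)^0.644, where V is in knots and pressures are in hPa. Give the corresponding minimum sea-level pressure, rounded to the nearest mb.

942 mb

ΔP = (V / 6.1)^(1/0.644) = (93/6.1)^1.553.
93/6.1 = 15.246; 15.246^1.553 ≈ 68.74 mb.
P_c = 1011 − 68.74 = 942.26 ≈ 942 mb.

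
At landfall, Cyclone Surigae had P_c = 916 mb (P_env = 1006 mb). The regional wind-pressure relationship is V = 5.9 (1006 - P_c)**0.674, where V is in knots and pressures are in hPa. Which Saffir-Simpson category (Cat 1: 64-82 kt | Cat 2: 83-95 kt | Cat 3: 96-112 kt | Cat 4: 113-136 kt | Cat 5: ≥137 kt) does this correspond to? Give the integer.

4

ΔP = 1006 − 916 = 90 mb.
V ≈ 5.9 × 90^0.674 = 5.9 × 20.76 ≈ 122 kt.
122 kt falls in the Category 4 band.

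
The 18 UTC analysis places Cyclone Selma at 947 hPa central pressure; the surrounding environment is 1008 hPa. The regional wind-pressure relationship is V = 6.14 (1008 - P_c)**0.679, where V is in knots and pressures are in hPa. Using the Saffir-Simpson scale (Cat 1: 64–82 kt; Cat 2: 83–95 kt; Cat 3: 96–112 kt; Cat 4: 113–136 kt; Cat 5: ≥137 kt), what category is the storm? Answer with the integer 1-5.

3

ΔP = 1008 − 947 = 61 hPa.
V ≈ 6.14 × 61^0.679 = 6.14 × 16.30 ≈ 100 kt.
100 kt falls in the Category 3 band.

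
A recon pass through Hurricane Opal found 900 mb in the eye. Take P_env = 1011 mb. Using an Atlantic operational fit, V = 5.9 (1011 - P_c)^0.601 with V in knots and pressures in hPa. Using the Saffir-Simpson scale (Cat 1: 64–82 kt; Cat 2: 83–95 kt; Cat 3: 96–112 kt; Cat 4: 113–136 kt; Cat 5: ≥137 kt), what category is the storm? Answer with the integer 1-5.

3

ΔP = 1011 − 900 = 111 mb.
V ≈ 5.9 × 111^0.601 = 5.9 × 16.95 ≈ 100 kt.
100 kt falls in the Category 3 band.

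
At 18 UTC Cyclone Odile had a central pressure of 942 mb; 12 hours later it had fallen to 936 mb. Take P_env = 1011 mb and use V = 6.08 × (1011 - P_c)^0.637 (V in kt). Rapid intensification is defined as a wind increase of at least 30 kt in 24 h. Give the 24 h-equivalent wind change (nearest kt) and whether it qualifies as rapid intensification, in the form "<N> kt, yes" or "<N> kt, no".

10 kt, no

V₁: ΔP = 69, V ≈ 6.08 × 69^0.637 ≈ 90.21 kt.
V₂: ΔP = 75, V ≈ 6.08 × 75^0.637 ≈ 95.13 kt.
ΔV over 12 h = 4.92 kt → 24 h equivalent = 4.92 × 24/12 ≈ 9.84 kt.
10 kt < 30 kt ⇒ not rapid intensification.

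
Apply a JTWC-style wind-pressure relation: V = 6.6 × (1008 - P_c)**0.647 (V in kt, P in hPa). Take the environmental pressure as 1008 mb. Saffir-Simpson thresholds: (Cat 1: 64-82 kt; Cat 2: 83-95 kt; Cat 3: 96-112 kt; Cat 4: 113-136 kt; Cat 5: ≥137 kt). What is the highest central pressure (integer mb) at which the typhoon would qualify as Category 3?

945 mb

Category 3 begins at V = 96 kt.
Required ΔP = (96/6.6)^(1/0.647) = 14.545^1.546 ≈ 62.68 mb.
P_c ≤ 1008 − 62.68 = 945.32, so the highest integer P_c is 945 mb.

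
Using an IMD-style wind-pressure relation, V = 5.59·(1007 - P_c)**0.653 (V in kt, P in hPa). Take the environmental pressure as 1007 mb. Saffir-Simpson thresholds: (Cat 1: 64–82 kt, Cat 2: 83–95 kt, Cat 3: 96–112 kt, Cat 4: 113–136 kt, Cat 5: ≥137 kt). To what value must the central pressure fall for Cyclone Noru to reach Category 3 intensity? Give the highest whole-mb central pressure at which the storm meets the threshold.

929 mb

Category 3 begins at V = 96 kt.
Required ΔP = (96/5.59)^(1/0.653) = 17.174^1.531 ≈ 77.81 mb.
P_c ≤ 1007 − 77.81 = 929.19, so the highest integer P_c is 929 mb.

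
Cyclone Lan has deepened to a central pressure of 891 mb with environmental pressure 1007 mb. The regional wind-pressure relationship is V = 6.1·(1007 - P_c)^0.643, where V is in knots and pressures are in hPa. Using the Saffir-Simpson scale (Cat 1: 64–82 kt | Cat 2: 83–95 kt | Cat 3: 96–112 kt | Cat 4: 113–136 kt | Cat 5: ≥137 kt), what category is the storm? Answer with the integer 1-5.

ΔP = 1007 − 891 = 116 mb.
V ≈ 6.1 × 116^0.643 = 6.1 × 21.25 ≈ 130 kt.
130 kt falls in the Category 4 band.

4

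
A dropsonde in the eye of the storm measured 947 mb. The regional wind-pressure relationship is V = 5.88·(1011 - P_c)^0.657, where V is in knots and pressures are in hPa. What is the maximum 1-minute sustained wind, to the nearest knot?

ΔP = 1011 − 947 = 64 mb.
64^0.657 ≈ 15.370.
V ≈ 5.88 × 15.370 ≈ 90.4 kt.

90 kt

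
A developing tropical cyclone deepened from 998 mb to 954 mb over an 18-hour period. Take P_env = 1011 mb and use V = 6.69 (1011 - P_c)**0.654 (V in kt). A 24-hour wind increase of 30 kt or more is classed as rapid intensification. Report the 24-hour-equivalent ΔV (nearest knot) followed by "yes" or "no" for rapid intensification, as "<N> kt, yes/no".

V₁: ΔP = 13, V ≈ 6.69 × 13^0.654 ≈ 35.81 kt.
V₂: ΔP = 57, V ≈ 6.69 × 57^0.654 ≈ 94.14 kt.
ΔV over 18 h = 58.33 kt → 24 h equivalent = 58.33 × 24/18 ≈ 77.77 kt.
78 kt ≥ 30 kt ⇒ rapid intensification.

78 kt, yes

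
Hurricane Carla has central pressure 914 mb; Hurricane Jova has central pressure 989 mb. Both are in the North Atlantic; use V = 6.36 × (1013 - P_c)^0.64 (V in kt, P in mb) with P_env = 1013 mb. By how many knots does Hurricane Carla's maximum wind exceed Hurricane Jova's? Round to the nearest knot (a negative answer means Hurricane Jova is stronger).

72 kt

Hurricane Carla: ΔP = 99; V ≈ 6.36 × 99^0.64 ≈ 120.41 kt.
Hurricane Jova: ΔP = 24; V ≈ 6.36 × 24^0.64 ≈ 48.62 kt.
Difference ≈ 120.41 − 48.62 = 71.79 → 72 kt.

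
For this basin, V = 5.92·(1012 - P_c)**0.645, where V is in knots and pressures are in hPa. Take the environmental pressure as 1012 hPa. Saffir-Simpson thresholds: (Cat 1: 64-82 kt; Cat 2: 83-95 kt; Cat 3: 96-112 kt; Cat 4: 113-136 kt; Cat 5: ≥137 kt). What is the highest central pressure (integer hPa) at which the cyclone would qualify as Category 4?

915 hPa

Category 4 begins at V = 113 kt.
Required ΔP = (113/5.92)^(1/0.645) = 19.088^1.550 ≈ 96.75 hPa.
P_c ≤ 1012 − 96.75 = 915.25, so the highest integer P_c is 915 hPa.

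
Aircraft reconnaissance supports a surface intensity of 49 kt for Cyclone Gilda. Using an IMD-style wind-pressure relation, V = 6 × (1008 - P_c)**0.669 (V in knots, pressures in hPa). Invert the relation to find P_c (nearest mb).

985 mb

ΔP = (V / 6)^(1/0.669) = (49/6)^1.495.
49/6 = 8.167; 8.167^1.495 ≈ 23.08 mb.
P_c = 1008 − 23.08 = 984.92 ≈ 985 mb.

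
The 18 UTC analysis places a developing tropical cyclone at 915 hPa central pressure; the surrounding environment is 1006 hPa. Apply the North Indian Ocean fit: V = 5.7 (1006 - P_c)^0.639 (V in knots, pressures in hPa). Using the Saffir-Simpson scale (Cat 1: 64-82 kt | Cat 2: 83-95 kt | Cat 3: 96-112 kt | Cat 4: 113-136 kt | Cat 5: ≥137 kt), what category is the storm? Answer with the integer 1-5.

ΔP = 1006 − 915 = 91 hPa.
V ≈ 5.7 × 91^0.639 = 5.7 × 17.86 ≈ 102 kt.
102 kt falls in the Category 3 band.

3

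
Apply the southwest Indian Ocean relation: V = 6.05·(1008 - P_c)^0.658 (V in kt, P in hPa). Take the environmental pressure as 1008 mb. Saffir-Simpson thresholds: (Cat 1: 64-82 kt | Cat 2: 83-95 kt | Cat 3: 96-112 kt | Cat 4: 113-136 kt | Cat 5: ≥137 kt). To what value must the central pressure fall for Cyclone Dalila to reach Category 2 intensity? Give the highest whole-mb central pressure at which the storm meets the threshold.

Category 2 begins at V = 83 kt.
Required ΔP = (83/6.05)^(1/0.658) = 13.719^1.520 ≈ 53.51 mb.
P_c ≤ 1008 − 53.51 = 954.49, so the highest integer P_c is 954 mb.

954 mb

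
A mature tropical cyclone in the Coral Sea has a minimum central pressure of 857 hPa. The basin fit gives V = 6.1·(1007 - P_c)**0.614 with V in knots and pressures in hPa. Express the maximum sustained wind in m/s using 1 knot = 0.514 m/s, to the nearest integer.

ΔP = 1007 − 857 = 150 hPa.
V ≈ 6.1 × 150^0.614 = 6.1 × 21.683 ≈ 132.267 kt.
132.267 × 0.514 ≈ 67.98 m/s → 68 m/s.

68 m/s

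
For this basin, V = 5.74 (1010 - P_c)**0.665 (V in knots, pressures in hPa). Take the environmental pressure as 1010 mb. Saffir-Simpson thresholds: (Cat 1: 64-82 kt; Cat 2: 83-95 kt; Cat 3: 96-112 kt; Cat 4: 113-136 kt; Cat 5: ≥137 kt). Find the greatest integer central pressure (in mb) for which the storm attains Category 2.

954 mb

Category 2 begins at V = 83 kt.
Required ΔP = (83/5.74)^(1/0.665) = 14.460^1.504 ≈ 55.54 mb.
P_c ≤ 1010 − 55.54 = 954.46, so the highest integer P_c is 954 mb.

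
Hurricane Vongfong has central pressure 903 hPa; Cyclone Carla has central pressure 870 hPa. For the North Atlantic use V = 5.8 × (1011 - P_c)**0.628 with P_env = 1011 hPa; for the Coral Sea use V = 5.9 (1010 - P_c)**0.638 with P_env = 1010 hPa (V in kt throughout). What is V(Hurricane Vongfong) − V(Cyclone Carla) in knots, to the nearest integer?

-28 kt

Hurricane Vongfong: ΔP = 108; V ≈ 5.8 × 108^0.628 ≈ 109.75 kt.
Cyclone Carla: ΔP = 140; V ≈ 5.9 × 140^0.638 ≈ 138.06 kt.
Difference ≈ 109.75 − 138.06 = -28.31 → -28 kt.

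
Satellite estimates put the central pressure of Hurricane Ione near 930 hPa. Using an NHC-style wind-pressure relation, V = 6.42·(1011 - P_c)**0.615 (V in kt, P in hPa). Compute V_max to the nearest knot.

ΔP = 1011 − 930 = 81 hPa.
81^0.615 ≈ 14.918.
V ≈ 6.42 × 14.918 ≈ 95.8 kt.

96 kt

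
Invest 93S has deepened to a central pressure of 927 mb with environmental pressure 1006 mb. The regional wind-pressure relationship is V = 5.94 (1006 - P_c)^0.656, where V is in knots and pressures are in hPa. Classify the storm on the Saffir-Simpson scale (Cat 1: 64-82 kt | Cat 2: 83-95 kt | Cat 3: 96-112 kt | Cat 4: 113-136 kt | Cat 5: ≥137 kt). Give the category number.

3

ΔP = 1006 − 927 = 79 mb.
V ≈ 5.94 × 79^0.656 = 5.94 × 17.57 ≈ 104 kt.
104 kt falls in the Category 3 band.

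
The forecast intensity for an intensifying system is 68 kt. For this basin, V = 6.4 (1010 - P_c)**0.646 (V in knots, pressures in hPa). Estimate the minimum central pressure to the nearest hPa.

ΔP = (V / 6.4)^(1/0.646) = (68/6.4)^1.548.
68/6.4 = 10.625; 10.625^1.548 ≈ 38.79 hPa.
P_c = 1010 − 38.79 = 971.21 ≈ 971 hPa.

971 hPa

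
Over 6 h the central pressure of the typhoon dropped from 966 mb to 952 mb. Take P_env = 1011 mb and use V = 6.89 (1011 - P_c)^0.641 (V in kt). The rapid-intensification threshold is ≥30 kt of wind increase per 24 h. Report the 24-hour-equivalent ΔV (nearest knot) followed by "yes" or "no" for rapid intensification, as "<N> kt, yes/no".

60 kt, yes

V₁: ΔP = 45, V ≈ 6.89 × 45^0.641 ≈ 79.05 kt.
V₂: ΔP = 59, V ≈ 6.89 × 59^0.641 ≈ 94.04 kt.
ΔV over 6 h = 14.99 kt → 24 h equivalent = 14.99 × 24/6 ≈ 59.96 kt.
60 kt ≥ 30 kt ⇒ rapid intensification.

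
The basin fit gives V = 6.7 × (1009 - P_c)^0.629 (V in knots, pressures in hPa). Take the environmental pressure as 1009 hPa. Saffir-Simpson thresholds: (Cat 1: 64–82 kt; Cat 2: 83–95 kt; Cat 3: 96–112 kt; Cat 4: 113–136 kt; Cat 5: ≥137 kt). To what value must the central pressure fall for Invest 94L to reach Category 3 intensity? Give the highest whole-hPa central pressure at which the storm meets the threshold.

940 hPa

Category 3 begins at V = 96 kt.
Required ΔP = (96/6.7)^(1/0.629) = 14.328^1.590 ≈ 68.89 hPa.
P_c ≤ 1009 − 68.89 = 940.11, so the highest integer P_c is 940 hPa.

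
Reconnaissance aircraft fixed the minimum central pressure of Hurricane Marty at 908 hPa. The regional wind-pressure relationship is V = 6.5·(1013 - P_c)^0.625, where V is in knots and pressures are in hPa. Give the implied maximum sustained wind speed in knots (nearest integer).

ΔP = 1013 − 908 = 105 hPa.
105^0.625 ≈ 18.333.
V ≈ 6.5 × 18.333 ≈ 119.2 kt.

119 kt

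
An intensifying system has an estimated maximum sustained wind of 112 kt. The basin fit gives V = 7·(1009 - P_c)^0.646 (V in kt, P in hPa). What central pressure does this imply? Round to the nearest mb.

ΔP = (V / 7)^(1/0.646) = (112/7)^1.548.
112/7 = 16.000; 16.000^1.548 ≈ 73.11 mb.
P_c = 1009 − 73.11 = 935.89 ≈ 936 mb.

936 mb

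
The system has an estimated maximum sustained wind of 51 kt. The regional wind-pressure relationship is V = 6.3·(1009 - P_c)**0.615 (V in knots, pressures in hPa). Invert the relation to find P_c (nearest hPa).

979 hPa

ΔP = (V / 6.3)^(1/0.615) = (51/6.3)^1.626.
51/6.3 = 8.095; 8.095^1.626 ≈ 29.98 hPa.
P_c = 1009 − 29.98 = 979.02 ≈ 979 hPa.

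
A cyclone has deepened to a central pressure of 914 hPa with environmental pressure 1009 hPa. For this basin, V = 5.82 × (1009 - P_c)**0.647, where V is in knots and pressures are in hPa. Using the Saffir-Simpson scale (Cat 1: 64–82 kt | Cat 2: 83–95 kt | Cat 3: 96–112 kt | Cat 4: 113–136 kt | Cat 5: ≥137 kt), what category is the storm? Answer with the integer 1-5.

3

ΔP = 1009 − 914 = 95 hPa.
V ≈ 5.82 × 95^0.647 = 5.82 × 19.04 ≈ 111 kt.
111 kt falls in the Category 3 band.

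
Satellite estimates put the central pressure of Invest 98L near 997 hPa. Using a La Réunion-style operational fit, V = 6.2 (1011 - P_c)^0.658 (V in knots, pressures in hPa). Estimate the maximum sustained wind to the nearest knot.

35 kt

ΔP = 1011 − 997 = 14 hPa.
14^0.658 ≈ 5.677.
V ≈ 6.2 × 5.677 ≈ 35.2 kt.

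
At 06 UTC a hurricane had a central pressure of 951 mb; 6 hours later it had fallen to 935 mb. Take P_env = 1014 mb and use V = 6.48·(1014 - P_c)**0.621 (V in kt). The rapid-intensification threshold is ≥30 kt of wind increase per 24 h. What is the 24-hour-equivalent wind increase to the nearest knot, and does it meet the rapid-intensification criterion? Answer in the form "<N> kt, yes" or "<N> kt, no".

V₁: ΔP = 63, V ≈ 6.48 × 63^0.621 ≈ 84.91 kt.
V₂: ΔP = 79, V ≈ 6.48 × 79^0.621 ≈ 97.72 kt.
ΔV over 6 h = 12.81 kt → 24 h equivalent = 12.81 × 24/6 ≈ 51.24 kt.
51 kt ≥ 30 kt ⇒ rapid intensification.

51 kt, yes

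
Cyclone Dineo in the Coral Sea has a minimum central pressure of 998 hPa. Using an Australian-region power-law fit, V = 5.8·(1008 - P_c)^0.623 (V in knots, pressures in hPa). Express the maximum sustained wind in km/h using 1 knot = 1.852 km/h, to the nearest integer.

ΔP = 1008 − 998 = 10 hPa.
V ≈ 5.8 × 10^0.623 = 5.8 × 4.198 ≈ 24.346 kt.
24.346 × 1.852 ≈ 45.09 km/h → 45 km/h.

45 km/h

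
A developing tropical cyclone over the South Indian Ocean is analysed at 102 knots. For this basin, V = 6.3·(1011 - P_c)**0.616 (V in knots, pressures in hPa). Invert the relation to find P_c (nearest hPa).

919 hPa

ΔP = (V / 6.3)^(1/0.616) = (102/6.3)^1.623.
102/6.3 = 16.190; 16.190^1.623 ≈ 91.85 hPa.
P_c = 1011 − 91.85 = 919.15 ≈ 919 hPa.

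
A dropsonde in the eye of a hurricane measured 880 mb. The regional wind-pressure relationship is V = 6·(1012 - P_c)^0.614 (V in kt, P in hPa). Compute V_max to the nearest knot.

120 kt

ΔP = 1012 − 880 = 132 mb.
132^0.614 ≈ 20.046.
V ≈ 6 × 20.046 ≈ 120.3 kt.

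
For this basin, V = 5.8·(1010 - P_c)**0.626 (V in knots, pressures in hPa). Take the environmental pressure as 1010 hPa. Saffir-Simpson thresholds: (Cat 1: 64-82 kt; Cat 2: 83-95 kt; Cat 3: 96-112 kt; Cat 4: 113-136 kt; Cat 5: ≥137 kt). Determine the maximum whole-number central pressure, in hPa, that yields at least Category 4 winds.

895 hPa

Category 4 begins at V = 113 kt.
Required ΔP = (113/5.8)^(1/0.626) = 19.483^1.597 ≈ 114.85 hPa.
P_c ≤ 1010 − 114.85 = 895.15, so the highest integer P_c is 895 hPa.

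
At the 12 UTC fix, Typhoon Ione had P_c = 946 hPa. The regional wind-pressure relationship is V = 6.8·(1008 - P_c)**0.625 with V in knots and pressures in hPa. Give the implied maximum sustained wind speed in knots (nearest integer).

ΔP = 1008 − 946 = 62 hPa.
62^0.625 ≈ 13.190.
V ≈ 6.8 × 13.190 ≈ 89.7 kt.

90 kt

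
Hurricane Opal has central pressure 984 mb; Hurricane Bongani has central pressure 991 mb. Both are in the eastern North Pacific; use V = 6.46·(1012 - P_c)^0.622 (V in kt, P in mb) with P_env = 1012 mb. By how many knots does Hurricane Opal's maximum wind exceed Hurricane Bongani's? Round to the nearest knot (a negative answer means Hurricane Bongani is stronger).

8 kt

Hurricane Opal: ΔP = 28; V ≈ 6.46 × 28^0.622 ≈ 51.33 kt.
Hurricane Bongani: ΔP = 21; V ≈ 6.46 × 21^0.622 ≈ 42.92 kt.
Difference ≈ 51.33 − 42.92 = 8.41 → 8 kt.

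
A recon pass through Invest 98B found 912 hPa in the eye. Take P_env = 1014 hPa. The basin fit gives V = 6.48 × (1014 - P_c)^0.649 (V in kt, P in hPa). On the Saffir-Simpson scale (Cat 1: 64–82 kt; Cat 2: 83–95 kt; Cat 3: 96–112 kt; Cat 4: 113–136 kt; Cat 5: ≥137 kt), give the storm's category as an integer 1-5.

ΔP = 1014 − 912 = 102 hPa.
V ≈ 6.48 × 102^0.649 = 6.48 × 20.12 ≈ 130 kt.
130 kt falls in the Category 4 band.

4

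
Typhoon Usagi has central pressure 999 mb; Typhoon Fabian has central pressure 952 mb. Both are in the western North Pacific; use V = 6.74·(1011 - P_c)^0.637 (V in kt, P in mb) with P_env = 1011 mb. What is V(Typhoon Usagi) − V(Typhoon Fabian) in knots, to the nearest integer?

Typhoon Usagi: ΔP = 12; V ≈ 6.74 × 12^0.637 ≈ 32.82 kt.
Typhoon Fabian: ΔP = 59; V ≈ 6.74 × 59^0.637 ≈ 90.51 kt.
Difference ≈ 32.82 − 90.51 = -57.69 → -58 kt.

-58 kt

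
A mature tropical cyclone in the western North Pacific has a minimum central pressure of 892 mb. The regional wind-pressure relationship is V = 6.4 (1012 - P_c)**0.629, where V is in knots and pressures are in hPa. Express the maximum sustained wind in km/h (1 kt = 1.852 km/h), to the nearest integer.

241 km/h

ΔP = 1012 − 892 = 120 mb.
V ≈ 6.4 × 120^0.629 = 6.4 × 20.314 ≈ 130.012 kt.
130.012 × 1.852 ≈ 240.78 km/h → 241 km/h.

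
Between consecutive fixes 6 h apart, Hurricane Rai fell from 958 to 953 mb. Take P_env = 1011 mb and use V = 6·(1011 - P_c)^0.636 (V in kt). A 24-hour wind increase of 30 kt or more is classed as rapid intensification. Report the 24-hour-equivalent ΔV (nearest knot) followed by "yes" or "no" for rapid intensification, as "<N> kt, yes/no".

18 kt, no

V₁: ΔP = 53, V ≈ 6 × 53^0.636 ≈ 74.95 kt.
V₂: ΔP = 58, V ≈ 6 × 58^0.636 ≈ 79.38 kt.
ΔV over 6 h = 4.43 kt → 24 h equivalent = 4.43 × 24/6 ≈ 17.72 kt.
18 kt < 30 kt ⇒ not rapid intensification.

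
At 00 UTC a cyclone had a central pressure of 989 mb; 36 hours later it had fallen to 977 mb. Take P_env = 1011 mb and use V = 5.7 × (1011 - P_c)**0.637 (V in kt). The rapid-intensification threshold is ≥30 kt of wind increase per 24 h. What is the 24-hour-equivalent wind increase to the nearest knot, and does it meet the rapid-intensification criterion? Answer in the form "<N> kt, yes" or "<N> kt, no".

9 kt, no

V₁: ΔP = 22, V ≈ 5.7 × 22^0.637 ≈ 40.83 kt.
V₂: ΔP = 34, V ≈ 5.7 × 34^0.637 ≈ 53.88 kt.
ΔV over 36 h = 13.05 kt → 24 h equivalent = 13.05 × 24/36 ≈ 8.70 kt.
9 kt < 30 kt ⇒ not rapid intensification.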